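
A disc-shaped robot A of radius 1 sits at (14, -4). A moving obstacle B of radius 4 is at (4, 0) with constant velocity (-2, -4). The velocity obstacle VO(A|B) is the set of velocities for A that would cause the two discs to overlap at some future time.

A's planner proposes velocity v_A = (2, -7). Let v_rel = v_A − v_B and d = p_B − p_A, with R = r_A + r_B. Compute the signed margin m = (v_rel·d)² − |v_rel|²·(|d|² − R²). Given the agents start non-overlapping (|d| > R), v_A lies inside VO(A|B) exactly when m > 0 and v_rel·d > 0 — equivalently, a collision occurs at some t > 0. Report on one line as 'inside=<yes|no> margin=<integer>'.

d = (-10, 4),  |d|² = 116;  R = 1+4 = 5,  c = 116−5² = 91
v_rel = (4, -3),  |v_rel|² = 25;  v_rel·d = (4)·(-10) + (-3)·(4) = -52
25·t² + 104·t + 91 = 0  ⇒  m = (-52)² − 25·91 = 429
m = 429 > 0,  v_rel·d = -52 < 0  ⇒  outside

inside=no margin=429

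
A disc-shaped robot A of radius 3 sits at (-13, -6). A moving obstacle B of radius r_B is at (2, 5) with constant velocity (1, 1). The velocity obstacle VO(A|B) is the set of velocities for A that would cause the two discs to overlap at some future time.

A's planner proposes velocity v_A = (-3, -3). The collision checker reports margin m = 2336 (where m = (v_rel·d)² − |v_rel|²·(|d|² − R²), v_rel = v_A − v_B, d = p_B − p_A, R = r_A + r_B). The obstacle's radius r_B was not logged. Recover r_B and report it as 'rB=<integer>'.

m = 2336
d = (15, 11);  v_rel = (-4, -4),  |v_rel|² = 32
v_rel×d = (-4)·(11) − (-4)·(15) = 16
since m = R²·32 − 16²:  R² = (256 + 2336) / 32 = 81
R = √81 = 9  ⇒  r_B = 9 − 3 = 6

rB=6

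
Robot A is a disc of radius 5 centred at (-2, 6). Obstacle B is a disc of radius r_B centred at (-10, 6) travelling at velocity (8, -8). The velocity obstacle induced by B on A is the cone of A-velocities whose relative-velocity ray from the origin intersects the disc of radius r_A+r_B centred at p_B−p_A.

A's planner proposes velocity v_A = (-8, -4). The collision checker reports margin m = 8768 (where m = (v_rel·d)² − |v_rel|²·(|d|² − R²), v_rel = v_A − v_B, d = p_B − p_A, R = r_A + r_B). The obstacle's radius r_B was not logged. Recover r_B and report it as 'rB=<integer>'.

m = 8768
d = (-8, 0);  v_rel = (-16, 4),  |v_rel|² = 272
v_rel×d = (-16)·(0) − (4)·(-8) = 32
since m = R²·272 − 32²:  R² = (1024 + 8768) / 272 = 36
R = √36 = 6  ⇒  r_B = 6 − 5 = 1

rB=1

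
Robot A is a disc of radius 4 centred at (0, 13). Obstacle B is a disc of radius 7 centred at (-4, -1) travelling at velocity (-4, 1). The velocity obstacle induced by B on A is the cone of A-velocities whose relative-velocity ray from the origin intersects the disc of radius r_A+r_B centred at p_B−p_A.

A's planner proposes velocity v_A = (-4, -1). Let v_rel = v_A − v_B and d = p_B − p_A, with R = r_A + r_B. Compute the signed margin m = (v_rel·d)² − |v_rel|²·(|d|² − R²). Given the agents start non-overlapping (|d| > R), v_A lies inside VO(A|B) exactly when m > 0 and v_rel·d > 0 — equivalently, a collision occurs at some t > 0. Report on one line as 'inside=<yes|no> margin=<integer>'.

d = (-4, -14),  |d|² = 212;  R = 4+7 = 11,  c = 212−11² = 91
v_rel = (0, -2),  |v_rel|² = 4;  v_rel·d = (0)·(-4) + (-2)·(-14) = 28
4·t² − 56·t + 91 = 0  ⇒  m = 28² − 4·91 = 420
m = 420 > 0,  v_rel·d = 28 > 0  ⇒  inside

inside=yes margin=420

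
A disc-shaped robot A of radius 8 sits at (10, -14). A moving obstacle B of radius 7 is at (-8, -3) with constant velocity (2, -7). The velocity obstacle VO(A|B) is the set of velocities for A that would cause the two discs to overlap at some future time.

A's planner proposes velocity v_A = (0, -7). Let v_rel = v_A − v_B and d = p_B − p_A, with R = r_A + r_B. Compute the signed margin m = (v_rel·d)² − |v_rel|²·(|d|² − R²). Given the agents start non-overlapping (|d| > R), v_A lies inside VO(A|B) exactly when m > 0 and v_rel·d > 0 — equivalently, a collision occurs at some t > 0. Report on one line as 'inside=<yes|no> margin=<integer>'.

d = (-18, 11),  |d|² = 445;  R = 8+7 = 15,  c = 445−15² = 220
v_rel = (-2, 0),  |v_rel|² = 4;  v_rel·d = (-2)·(-18) + (0)·(11) = 36
4·t² − 72·t + 220 = 0  ⇒  m = 36² − 4·220 = 416
m = 416 > 0,  v_rel·d = 36 > 0  ⇒  inside

inside=yes margin=416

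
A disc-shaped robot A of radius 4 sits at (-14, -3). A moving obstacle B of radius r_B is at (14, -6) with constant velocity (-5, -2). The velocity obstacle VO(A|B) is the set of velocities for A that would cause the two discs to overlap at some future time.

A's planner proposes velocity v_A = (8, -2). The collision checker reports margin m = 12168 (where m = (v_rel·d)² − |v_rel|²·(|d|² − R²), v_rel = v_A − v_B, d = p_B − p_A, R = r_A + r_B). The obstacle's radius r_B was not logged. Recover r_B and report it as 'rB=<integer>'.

m = 12168
d = (28, -3);  v_rel = (13, 0),  |v_rel|² = 169
v_rel×d = (13)·(-3) − (0)·(28) = -39
since m = R²·169 − (-39)²:  R² = (1521 + 12168) / 169 = 81
R = √81 = 9  ⇒  r_B = 9 − 4 = 5

rB=5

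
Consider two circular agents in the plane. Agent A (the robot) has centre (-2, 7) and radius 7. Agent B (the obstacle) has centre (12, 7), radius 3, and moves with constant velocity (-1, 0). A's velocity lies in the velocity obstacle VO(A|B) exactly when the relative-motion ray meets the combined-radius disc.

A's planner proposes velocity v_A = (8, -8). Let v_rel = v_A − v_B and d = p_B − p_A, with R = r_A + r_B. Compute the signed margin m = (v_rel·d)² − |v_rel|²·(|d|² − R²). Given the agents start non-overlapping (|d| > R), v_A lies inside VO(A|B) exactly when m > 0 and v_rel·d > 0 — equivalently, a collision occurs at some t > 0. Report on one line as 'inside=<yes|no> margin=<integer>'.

d = (14, 0),  |d|² = 196;  R = 7+3 = 10,  c = 196−10² = 96
v_rel = (9, -8),  |v_rel|² = 145;  v_rel·d = (9)·(14) + (-8)·(0) = 126
145·t² − 252·t + 96 = 0  ⇒  m = 126² − 145·96 = 1956
m = 1956 > 0,  v_rel·d = 126 > 0  ⇒  inside

inside=yes margin=1956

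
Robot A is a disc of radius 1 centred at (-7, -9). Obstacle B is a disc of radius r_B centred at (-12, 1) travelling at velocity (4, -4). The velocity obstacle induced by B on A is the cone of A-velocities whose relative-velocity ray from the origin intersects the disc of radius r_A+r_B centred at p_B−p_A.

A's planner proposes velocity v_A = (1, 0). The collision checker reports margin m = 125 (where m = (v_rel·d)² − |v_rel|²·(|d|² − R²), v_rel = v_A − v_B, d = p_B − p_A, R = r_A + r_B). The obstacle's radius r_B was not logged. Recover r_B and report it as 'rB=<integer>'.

m = 125
d = (-5, 10);  v_rel = (-3, 4),  |v_rel|² = 25
v_rel×d = (-3)·(10) − (4)·(-5) = -10
since m = R²·25 − (-10)²:  R² = (100 + 125) / 25 = 9
R = √9 = 3  ⇒  r_B = 3 − 1 = 2

rB=2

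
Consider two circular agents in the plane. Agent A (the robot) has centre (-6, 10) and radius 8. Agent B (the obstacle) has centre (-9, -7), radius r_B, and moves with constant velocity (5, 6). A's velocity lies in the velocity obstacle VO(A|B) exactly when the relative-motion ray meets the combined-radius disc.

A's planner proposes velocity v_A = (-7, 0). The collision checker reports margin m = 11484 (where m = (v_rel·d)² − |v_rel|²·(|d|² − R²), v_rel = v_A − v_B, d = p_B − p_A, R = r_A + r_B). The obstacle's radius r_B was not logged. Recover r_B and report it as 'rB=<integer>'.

m = 11484
d = (-3, -17);  v_rel = (-12, -6),  |v_rel|² = 180
v_rel×d = (-12)·(-17) − (-6)·(-3) = 186
since m = R²·180 − 186²:  R² = (34596 + 11484) / 180 = 256
R = √256 = 16  ⇒  r_B = 16 − 8 = 8

rB=8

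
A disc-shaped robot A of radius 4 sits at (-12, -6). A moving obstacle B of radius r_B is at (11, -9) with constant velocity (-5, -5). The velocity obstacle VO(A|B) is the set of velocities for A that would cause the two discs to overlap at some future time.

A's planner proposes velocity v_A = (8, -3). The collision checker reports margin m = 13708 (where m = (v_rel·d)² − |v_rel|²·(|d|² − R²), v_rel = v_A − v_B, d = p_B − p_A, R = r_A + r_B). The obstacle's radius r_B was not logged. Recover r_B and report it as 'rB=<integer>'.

m = 13708
d = (23, -3);  v_rel = (13, 2),  |v_rel|² = 173
v_rel×d = (13)·(-3) − (2)·(23) = -85
since m = R²·173 − (-85)²:  R² = (7225 + 13708) / 173 = 121
R = √121 = 11  ⇒  r_B = 11 − 4 = 7

rB=7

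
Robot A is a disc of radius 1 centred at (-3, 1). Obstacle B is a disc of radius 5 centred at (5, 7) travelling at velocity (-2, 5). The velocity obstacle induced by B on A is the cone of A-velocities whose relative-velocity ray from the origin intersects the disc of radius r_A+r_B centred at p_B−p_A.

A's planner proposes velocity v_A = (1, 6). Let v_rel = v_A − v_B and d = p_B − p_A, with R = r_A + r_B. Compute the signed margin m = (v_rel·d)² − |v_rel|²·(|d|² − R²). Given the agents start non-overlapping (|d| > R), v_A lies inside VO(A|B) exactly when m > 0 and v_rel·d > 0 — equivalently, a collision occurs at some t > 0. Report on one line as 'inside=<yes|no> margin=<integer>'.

d = (8, 6),  |d|² = 100;  R = 1+5 = 6,  c = 100−6² = 64
v_rel = (3, 1),  |v_rel|² = 10;  v_rel·d = (3)·(8) + (1)·(6) = 30
10·t² − 60·t + 64 = 0  ⇒  m = 30² − 10·64 = 260
m = 260 > 0,  v_rel·d = 30 > 0  ⇒  inside

inside=yes margin=260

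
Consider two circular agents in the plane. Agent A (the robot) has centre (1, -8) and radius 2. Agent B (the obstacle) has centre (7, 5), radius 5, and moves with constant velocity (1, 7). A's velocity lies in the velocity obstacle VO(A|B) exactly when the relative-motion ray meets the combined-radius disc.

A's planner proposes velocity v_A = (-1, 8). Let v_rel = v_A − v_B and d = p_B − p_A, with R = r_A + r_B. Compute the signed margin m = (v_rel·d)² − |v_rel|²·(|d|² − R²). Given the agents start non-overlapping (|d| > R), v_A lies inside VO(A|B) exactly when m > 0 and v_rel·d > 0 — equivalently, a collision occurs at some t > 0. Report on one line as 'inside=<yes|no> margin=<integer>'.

d = (6, 13),  |d|² = 205;  R = 2+5 = 7,  c = 205−7² = 156
v_rel = (-2, 1),  |v_rel|² = 5;  v_rel·d = (-2)·(6) + (1)·(13) = 1
5·t² − 2·t + 156 = 0  ⇒  m = 1² − 5·156 = -779
m = -779 < 0,  v_rel·d = 1 > 0  ⇒  outside

inside=no margin=-779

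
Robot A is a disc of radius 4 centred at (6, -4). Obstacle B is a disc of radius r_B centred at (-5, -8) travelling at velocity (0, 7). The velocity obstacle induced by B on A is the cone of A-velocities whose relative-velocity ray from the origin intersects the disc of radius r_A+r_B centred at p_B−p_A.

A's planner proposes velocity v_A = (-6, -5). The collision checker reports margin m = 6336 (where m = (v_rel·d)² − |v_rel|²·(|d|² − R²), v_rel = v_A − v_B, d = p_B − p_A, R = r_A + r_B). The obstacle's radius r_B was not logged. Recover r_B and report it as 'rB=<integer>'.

m = 6336
d = (-11, -4);  v_rel = (-6, -12),  |v_rel|² = 180
v_rel×d = (-6)·(-4) − (-12)·(-11) = -108
since m = R²·180 − (-108)²:  R² = (11664 + 6336) / 180 = 100
R = √100 = 10  ⇒  r_B = 10 − 4 = 6

rB=6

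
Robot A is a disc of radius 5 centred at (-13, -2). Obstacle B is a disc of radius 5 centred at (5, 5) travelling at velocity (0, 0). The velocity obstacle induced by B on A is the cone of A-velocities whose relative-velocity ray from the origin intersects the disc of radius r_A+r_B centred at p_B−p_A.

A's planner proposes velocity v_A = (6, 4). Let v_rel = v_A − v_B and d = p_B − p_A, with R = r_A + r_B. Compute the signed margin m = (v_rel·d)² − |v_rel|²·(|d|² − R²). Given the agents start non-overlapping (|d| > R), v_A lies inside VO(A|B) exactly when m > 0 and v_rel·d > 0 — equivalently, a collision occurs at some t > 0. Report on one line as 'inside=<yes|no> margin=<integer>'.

d = (18, 7),  |d|² = 373;  R = 5+5 = 10,  c = 373−10² = 273
v_rel = (6, 4),  |v_rel|² = 52;  v_rel·d = (6)·(18) + (4)·(7) = 136
52·t² − 272·t + 273 = 0  ⇒  m = 136² − 52·273 = 4300
m = 4300 > 0,  v_rel·d = 136 > 0  ⇒  inside

inside=yes margin=4300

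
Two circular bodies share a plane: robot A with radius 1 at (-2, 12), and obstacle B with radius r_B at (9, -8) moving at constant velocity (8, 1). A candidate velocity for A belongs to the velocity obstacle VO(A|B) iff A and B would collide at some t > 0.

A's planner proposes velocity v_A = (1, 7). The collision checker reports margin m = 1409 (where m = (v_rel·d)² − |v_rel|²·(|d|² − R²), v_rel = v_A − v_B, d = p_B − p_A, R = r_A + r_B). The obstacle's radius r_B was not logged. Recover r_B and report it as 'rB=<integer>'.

m = 1409
d = (11, -20);  v_rel = (-7, 6),  |v_rel|² = 85
v_rel×d = (-7)·(-20) − (6)·(11) = 74
since m = R²·85 − 74²:  R² = (5476 + 1409) / 85 = 81
R = √81 = 9  ⇒  r_B = 9 − 1 = 8

rB=8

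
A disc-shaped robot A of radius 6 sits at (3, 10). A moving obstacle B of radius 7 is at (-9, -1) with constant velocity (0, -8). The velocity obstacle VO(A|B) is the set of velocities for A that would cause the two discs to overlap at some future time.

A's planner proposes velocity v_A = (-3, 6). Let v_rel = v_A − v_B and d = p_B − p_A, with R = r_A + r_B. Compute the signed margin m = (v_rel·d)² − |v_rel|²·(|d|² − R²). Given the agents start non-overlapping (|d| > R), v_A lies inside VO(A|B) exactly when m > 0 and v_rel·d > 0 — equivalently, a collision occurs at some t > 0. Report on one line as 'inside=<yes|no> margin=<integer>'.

d = (-12, -11),  |d|² = 265;  R = 6+7 = 13,  c = 265−13² = 96
v_rel = (-3, 14),  |v_rel|² = 205;  v_rel·d = (-3)·(-12) + (14)·(-11) = -118
205·t² + 236·t + 96 = 0  ⇒  m = (-118)² − 205·96 = -5756
m = -5756 < 0,  v_rel·d = -118 < 0  ⇒  outside

inside=no margin=-5756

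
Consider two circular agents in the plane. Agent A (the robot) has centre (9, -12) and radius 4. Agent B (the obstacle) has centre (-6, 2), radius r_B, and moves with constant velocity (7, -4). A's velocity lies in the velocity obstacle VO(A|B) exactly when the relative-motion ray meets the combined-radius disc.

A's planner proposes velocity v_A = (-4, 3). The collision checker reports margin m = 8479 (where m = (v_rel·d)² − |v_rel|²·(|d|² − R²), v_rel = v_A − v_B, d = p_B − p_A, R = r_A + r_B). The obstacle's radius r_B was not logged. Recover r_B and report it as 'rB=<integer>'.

m = 8479
d = (-15, 14);  v_rel = (-11, 7),  |v_rel|² = 170
v_rel×d = (-11)·(14) − (7)·(-15) = -49
since m = R²·170 − (-49)²:  R² = (2401 + 8479) / 170 = 64
R = √64 = 8  ⇒  r_B = 8 − 4 = 4

rB=4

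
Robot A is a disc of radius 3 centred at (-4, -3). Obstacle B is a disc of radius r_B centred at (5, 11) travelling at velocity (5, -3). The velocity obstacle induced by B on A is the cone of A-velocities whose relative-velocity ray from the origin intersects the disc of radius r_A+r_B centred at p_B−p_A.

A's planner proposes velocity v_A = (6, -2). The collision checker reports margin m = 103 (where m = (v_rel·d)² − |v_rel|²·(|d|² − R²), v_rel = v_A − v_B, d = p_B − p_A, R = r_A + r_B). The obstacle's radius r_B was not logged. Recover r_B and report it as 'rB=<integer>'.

m = 103
d = (9, 14);  v_rel = (1, 1),  |v_rel|² = 2
v_rel×d = (1)·(14) − (1)·(9) = 5
since m = R²·2 − 5²:  R² = (25 + 103) / 2 = 64
R = √64 = 8  ⇒  r_B = 8 − 3 = 5

rB=5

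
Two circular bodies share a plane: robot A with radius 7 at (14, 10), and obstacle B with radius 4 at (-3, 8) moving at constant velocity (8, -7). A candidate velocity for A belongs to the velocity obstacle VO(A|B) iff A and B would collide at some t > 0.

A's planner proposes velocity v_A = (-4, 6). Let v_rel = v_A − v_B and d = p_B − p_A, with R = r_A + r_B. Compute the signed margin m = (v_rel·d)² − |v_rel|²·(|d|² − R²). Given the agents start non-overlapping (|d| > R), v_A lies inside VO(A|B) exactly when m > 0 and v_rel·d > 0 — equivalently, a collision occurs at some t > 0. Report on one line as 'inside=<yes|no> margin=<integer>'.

d = (-17, -2),  |d|² = 293;  R = 7+4 = 11,  c = 293−11² = 172
v_rel = (-12, 13),  |v_rel|² = 313;  v_rel·d = (-12)·(-17) + (13)·(-2) = 178
313·t² − 356·t + 172 = 0  ⇒  m = 178² − 313·172 = -22152
m = -22152 < 0,  v_rel·d = 178 > 0  ⇒  outside

inside=no margin=-22152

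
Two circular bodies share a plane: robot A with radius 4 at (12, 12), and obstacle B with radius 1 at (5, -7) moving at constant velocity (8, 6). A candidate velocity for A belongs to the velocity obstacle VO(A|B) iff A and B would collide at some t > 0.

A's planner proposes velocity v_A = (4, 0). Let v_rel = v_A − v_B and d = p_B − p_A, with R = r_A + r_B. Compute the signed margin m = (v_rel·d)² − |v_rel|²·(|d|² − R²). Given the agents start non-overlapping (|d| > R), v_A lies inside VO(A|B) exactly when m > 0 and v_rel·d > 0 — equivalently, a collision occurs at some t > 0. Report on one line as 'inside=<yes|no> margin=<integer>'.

d = (-7, -19),  |d|² = 410;  R = 4+1 = 5,  c = 410−5² = 385
v_rel = (-4, -6),  |v_rel|² = 52;  v_rel·d = (-4)·(-7) + (-6)·(-19) = 142
52·t² − 284·t + 385 = 0  ⇒  m = 142² − 52·385 = 144
m = 144 > 0,  v_rel·d = 142 > 0  ⇒  inside

inside=yes margin=144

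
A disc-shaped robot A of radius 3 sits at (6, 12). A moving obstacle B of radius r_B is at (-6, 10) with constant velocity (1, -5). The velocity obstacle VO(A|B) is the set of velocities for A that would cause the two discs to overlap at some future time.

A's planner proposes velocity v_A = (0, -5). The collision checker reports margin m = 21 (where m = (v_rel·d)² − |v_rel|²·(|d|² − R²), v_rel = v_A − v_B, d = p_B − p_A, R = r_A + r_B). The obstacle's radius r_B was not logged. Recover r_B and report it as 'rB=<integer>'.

m = 21
d = (-12, -2);  v_rel = (-1, 0),  |v_rel|² = 1
v_rel×d = (-1)·(-2) − (0)·(-12) = 2
since m = R²·1 − 2²:  R² = (4 + 21) / 1 = 25
R = √25 = 5  ⇒  r_B = 5 − 3 = 2

rB=2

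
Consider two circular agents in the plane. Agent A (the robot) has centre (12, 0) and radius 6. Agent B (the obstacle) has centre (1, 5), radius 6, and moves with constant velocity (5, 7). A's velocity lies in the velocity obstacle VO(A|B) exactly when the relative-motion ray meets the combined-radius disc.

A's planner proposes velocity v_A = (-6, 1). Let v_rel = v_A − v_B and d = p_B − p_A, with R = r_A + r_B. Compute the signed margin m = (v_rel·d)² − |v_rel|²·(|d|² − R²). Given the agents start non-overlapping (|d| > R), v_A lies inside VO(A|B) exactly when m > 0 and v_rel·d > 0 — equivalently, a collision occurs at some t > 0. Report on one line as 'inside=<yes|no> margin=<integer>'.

d = (-11, 5),  |d|² = 146;  R = 6+6 = 12,  c = 146−12² = 2
v_rel = (-11, -6),  |v_rel|² = 157;  v_rel·d = (-11)·(-11) + (-6)·(5) = 91
157·t² − 182·t + 2 = 0  ⇒  m = 91² − 157·2 = 7967
m = 7967 > 0,  v_rel·d = 91 > 0  ⇒  inside

inside=yes margin=7967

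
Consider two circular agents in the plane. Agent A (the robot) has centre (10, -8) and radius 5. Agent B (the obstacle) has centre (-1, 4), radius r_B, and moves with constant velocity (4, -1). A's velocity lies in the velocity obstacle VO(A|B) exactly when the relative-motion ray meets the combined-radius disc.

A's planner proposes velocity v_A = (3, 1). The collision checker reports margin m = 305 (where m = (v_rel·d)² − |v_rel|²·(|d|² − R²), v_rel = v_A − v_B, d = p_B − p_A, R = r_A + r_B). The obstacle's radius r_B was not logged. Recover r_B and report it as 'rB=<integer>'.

m = 305
d = (-11, 12);  v_rel = (-1, 2),  |v_rel|² = 5
v_rel×d = (-1)·(12) − (2)·(-11) = 10
since m = R²·5 − 10²:  R² = (100 + 305) / 5 = 81
R = √81 = 9  ⇒  r_B = 9 − 5 = 4

rB=4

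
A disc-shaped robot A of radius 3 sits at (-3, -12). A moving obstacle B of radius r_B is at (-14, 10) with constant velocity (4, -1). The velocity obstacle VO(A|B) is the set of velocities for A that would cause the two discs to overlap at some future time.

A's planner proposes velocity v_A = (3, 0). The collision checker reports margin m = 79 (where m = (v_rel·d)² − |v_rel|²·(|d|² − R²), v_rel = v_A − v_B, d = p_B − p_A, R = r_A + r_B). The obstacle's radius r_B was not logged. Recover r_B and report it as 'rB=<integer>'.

m = 79
d = (-11, 22);  v_rel = (-1, 1),  |v_rel|² = 2
v_rel×d = (-1)·(22) − (1)·(-11) = -11
since m = R²·2 − (-11)²:  R² = (121 + 79) / 2 = 100
R = √100 = 10  ⇒  r_B = 10 − 3 = 7

rB=7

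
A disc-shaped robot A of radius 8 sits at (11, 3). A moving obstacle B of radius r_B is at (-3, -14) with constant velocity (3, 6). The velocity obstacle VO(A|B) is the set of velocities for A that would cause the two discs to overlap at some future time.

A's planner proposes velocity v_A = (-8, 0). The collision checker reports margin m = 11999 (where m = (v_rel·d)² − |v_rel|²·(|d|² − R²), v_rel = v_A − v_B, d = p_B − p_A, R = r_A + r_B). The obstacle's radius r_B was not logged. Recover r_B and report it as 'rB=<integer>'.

m = 11999
d = (-14, -17);  v_rel = (-11, -6),  |v_rel|² = 157
v_rel×d = (-11)·(-17) − (-6)·(-14) = 103
since m = R²·157 − 103²:  R² = (10609 + 11999) / 157 = 144
R = √144 = 12  ⇒  r_B = 12 − 8 = 4

rB=4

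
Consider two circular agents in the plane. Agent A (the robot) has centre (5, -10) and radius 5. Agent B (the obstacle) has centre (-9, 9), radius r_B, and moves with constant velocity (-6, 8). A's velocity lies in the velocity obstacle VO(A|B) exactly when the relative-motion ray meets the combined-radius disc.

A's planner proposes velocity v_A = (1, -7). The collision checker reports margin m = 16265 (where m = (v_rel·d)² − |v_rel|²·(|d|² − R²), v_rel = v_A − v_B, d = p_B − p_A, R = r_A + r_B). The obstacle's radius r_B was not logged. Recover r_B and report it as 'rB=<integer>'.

m = 16265
d = (-14, 19);  v_rel = (7, -15),  |v_rel|² = 274
v_rel×d = (7)·(19) − (-15)·(-14) = -77
since m = R²·274 − (-77)²:  R² = (5929 + 16265) / 274 = 81
R = √81 = 9  ⇒  r_B = 9 − 5 = 4

rB=4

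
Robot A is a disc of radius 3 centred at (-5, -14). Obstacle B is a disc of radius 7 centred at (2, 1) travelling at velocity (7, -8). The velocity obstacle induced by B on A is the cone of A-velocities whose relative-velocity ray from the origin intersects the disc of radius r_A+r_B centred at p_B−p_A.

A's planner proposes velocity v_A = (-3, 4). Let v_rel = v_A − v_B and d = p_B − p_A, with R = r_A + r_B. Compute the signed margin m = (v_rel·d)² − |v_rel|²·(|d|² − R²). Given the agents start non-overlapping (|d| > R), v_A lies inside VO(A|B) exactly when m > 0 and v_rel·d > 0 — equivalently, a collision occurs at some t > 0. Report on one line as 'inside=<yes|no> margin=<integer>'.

d = (7, 15),  |d|² = 274;  R = 3+7 = 10,  c = 274−10² = 174
v_rel = (-10, 12),  |v_rel|² = 244;  v_rel·d = (-10)·(7) + (12)·(15) = 110
244·t² − 220·t + 174 = 0  ⇒  m = 110² − 244·174 = -30356
m = -30356 < 0,  v_rel·d = 110 > 0  ⇒  outside

inside=no margin=-30356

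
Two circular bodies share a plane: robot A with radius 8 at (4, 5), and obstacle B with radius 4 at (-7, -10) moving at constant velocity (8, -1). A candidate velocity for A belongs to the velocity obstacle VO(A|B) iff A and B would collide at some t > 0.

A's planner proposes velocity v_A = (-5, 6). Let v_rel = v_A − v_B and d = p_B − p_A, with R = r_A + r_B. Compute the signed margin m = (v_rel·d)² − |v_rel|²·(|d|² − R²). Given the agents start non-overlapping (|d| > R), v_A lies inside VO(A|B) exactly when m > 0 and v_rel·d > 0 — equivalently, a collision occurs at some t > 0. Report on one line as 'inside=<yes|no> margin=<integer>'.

d = (-11, -15),  |d|² = 346;  R = 8+4 = 12,  c = 346−12² = 202
v_rel = (-13, 7),  |v_rel|² = 218;  v_rel·d = (-13)·(-11) + (7)·(-15) = 38
218·t² − 76·t + 202 = 0  ⇒  m = 38² − 218·202 = -42592
m = -42592 < 0,  v_rel·d = 38 > 0  ⇒  outside

inside=no margin=-42592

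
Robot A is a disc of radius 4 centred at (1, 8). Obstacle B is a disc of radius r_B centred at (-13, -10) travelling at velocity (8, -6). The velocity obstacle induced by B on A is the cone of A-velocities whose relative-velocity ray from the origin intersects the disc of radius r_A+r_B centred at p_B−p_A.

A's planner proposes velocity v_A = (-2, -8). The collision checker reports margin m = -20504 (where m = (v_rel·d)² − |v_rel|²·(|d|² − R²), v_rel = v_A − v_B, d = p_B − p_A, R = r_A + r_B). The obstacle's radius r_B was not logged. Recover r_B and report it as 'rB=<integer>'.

m = -20504
d = (-14, -18);  v_rel = (-10, -2),  |v_rel|² = 104
v_rel×d = (-10)·(-18) − (-2)·(-14) = 152
since m = R²·104 − 152²:  R² = (23104 + -20504) / 104 = 25
R = √25 = 5  ⇒  r_B = 5 − 4 = 1

rB=1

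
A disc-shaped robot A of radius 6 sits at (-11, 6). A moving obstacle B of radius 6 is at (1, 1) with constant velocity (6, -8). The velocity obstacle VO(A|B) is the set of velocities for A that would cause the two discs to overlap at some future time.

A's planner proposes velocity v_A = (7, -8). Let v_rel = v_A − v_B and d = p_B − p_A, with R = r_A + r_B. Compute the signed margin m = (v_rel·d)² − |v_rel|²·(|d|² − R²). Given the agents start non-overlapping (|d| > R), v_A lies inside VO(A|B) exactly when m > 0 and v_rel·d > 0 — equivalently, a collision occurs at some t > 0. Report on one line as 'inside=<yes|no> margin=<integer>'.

d = (12, -5),  |d|² = 169;  R = 6+6 = 12,  c = 169−12² = 25
v_rel = (1, 0),  |v_rel|² = 1;  v_rel·d = (1)·(12) + (0)·(-5) = 12
1·t² − 24·t + 25 = 0  ⇒  m = 12² − 1·25 = 119
m = 119 > 0,  v_rel·d = 12 > 0  ⇒  inside

inside=yes margin=119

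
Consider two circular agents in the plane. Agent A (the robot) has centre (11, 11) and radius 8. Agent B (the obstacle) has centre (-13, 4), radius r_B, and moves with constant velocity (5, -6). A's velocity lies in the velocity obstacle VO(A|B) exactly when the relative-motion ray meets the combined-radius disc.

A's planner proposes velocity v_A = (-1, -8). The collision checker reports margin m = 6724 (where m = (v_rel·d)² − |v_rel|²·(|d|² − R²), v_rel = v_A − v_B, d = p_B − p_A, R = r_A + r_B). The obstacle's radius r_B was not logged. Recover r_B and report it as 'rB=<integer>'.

m = 6724
d = (-24, -7);  v_rel = (-6, -2),  |v_rel|² = 40
v_rel×d = (-6)·(-7) − (-2)·(-24) = -6
since m = R²·40 − (-6)²:  R² = (36 + 6724) / 40 = 169
R = √169 = 13  ⇒  r_B = 13 − 8 = 5

rB=5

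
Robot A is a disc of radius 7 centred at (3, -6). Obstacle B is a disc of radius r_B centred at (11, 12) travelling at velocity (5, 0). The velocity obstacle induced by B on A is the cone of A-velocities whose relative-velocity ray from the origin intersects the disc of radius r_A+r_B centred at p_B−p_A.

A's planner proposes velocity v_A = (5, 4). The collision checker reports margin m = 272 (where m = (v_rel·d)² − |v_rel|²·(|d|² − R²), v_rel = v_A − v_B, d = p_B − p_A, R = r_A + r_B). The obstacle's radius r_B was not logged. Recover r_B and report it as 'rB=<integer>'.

m = 272
d = (8, 18);  v_rel = (0, 4),  |v_rel|² = 16
v_rel×d = (0)·(18) − (4)·(8) = -32
since m = R²·16 − (-32)²:  R² = (1024 + 272) / 16 = 81
R = √81 = 9  ⇒  r_B = 9 − 7 = 2

rB=2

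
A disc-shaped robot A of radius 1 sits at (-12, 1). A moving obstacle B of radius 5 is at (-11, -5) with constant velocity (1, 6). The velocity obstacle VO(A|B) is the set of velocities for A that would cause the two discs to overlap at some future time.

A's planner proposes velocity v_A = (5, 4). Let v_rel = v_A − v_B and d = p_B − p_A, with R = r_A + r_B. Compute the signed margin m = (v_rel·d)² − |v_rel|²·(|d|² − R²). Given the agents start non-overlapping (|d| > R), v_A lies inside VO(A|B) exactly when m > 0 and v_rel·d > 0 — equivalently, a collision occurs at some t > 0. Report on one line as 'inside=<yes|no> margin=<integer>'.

d = (1, -6),  |d|² = 37;  R = 1+5 = 6,  c = 37−6² = 1
v_rel = (4, -2),  |v_rel|² = 20;  v_rel·d = (4)·(1) + (-2)·(-6) = 16
20·t² − 32·t + 1 = 0  ⇒  m = 16² − 20·1 = 236
m = 236 > 0,  v_rel·d = 16 > 0  ⇒  inside

inside=yes margin=236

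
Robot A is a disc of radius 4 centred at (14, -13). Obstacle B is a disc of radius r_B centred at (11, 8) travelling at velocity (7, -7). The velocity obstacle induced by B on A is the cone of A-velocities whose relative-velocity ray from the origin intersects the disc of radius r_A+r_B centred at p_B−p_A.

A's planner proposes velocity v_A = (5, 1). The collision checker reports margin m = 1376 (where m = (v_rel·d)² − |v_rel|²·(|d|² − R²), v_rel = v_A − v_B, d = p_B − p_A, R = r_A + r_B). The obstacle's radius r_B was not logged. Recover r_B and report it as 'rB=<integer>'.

m = 1376
d = (-3, 21);  v_rel = (-2, 8),  |v_rel|² = 68
v_rel×d = (-2)·(21) − (8)·(-3) = -18
since m = R²·68 − (-18)²:  R² = (324 + 1376) / 68 = 25
R = √25 = 5  ⇒  r_B = 5 − 4 = 1

rB=1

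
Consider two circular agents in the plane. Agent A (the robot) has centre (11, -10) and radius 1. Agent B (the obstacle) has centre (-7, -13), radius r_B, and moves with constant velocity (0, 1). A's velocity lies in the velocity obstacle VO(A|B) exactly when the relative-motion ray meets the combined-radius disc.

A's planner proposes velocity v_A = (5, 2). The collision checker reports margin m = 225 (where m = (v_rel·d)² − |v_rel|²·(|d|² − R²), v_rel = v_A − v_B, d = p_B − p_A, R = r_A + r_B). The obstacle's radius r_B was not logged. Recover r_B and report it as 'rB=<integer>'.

m = 225
d = (-18, -3);  v_rel = (5, 1),  |v_rel|² = 26
v_rel×d = (5)·(-3) − (1)·(-18) = 3
since m = R²·26 − 3²:  R² = (9 + 225) / 26 = 9
R = √9 = 3  ⇒  r_B = 3 − 1 = 2

rB=2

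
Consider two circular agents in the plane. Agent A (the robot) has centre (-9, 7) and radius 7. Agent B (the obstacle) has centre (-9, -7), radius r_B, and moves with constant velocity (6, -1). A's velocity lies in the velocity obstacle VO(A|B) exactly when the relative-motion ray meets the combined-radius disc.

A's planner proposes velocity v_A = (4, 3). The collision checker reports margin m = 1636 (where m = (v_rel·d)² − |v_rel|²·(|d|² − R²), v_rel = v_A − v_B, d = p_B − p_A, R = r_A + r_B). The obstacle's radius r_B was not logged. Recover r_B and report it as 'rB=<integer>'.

m = 1636
d = (0, -14);  v_rel = (-2, 4),  |v_rel|² = 20
v_rel×d = (-2)·(-14) − (4)·(0) = 28
since m = R²·20 − 28²:  R² = (784 + 1636) / 20 = 121
R = √121 = 11  ⇒  r_B = 11 − 7 = 4

rB=4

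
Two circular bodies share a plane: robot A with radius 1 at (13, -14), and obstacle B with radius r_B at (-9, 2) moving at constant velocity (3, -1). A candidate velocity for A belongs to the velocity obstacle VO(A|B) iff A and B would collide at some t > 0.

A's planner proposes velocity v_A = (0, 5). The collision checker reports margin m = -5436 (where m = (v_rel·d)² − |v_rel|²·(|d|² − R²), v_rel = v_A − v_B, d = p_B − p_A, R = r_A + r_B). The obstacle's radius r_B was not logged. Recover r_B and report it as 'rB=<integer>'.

m = -5436
d = (-22, 16);  v_rel = (-3, 6),  |v_rel|² = 45
v_rel×d = (-3)·(16) − (6)·(-22) = 84
since m = R²·45 − 84²:  R² = (7056 + -5436) / 45 = 36
R = √36 = 6  ⇒  r_B = 6 − 1 = 5

rB=5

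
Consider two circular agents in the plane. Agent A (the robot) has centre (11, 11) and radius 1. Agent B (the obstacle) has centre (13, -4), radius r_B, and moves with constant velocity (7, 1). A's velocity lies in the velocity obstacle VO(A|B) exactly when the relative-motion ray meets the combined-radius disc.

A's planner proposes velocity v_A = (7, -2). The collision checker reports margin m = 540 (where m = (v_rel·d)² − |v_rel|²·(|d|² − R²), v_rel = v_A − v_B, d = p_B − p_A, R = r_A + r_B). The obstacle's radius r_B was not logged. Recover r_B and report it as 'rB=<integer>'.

m = 540
d = (2, -15);  v_rel = (0, -3),  |v_rel|² = 9
v_rel×d = (0)·(-15) − (-3)·(2) = 6
since m = R²·9 − 6²:  R² = (36 + 540) / 9 = 64
R = √64 = 8  ⇒  r_B = 8 − 1 = 7

rB=7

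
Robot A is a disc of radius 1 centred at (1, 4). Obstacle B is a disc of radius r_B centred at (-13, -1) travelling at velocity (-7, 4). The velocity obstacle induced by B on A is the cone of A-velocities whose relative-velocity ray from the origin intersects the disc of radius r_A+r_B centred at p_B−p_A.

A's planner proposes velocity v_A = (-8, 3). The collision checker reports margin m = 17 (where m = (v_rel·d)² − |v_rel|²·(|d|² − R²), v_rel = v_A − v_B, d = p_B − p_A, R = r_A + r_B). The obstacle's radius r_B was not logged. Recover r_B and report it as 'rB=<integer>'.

m = 17
d = (-14, -5);  v_rel = (-1, -1),  |v_rel|² = 2
v_rel×d = (-1)·(-5) − (-1)·(-14) = -9
since m = R²·2 − (-9)²:  R² = (81 + 17) / 2 = 49
R = √49 = 7  ⇒  r_B = 7 − 1 = 6

rB=6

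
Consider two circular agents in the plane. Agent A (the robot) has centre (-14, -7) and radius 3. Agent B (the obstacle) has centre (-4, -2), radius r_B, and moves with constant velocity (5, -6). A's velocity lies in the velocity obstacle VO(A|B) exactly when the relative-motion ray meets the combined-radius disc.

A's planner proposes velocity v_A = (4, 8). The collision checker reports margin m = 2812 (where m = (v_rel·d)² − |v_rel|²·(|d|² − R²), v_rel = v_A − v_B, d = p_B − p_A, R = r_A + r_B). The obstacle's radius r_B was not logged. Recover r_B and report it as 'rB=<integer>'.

m = 2812
d = (10, 5);  v_rel = (-1, 14),  |v_rel|² = 197
v_rel×d = (-1)·(5) − (14)·(10) = -145
since m = R²·197 − (-145)²:  R² = (21025 + 2812) / 197 = 121
R = √121 = 11  ⇒  r_B = 11 − 3 = 8

rB=8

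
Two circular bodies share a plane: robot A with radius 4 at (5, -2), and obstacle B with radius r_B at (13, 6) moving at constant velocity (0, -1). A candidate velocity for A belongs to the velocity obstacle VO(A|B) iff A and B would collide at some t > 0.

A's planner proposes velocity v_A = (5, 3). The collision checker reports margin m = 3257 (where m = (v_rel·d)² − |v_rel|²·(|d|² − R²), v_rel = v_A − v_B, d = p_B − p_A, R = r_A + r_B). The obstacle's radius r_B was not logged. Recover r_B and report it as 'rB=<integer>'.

m = 3257
d = (8, 8);  v_rel = (5, 4),  |v_rel|² = 41
v_rel×d = (5)·(8) − (4)·(8) = 8
since m = R²·41 − 8²:  R² = (64 + 3257) / 41 = 81
R = √81 = 9  ⇒  r_B = 9 − 4 = 5

rB=5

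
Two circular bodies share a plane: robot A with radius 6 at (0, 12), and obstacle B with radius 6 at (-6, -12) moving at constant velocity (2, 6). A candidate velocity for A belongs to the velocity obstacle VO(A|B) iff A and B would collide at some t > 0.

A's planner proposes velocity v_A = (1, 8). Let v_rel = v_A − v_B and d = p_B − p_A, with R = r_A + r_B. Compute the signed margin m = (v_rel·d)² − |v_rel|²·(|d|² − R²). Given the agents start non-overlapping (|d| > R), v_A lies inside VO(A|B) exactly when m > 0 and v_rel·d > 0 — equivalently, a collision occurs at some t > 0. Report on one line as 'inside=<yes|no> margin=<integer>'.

d = (-6, -24),  |d|² = 612;  R = 6+6 = 12,  c = 612−12² = 468
v_rel = (-1, 2),  |v_rel|² = 5;  v_rel·d = (-1)·(-6) + (2)·(-24) = -42
5·t² + 84·t + 468 = 0  ⇒  m = (-42)² − 5·468 = -576
m = -576 < 0,  v_rel·d = -42 < 0  ⇒  outside

inside=no margin=-576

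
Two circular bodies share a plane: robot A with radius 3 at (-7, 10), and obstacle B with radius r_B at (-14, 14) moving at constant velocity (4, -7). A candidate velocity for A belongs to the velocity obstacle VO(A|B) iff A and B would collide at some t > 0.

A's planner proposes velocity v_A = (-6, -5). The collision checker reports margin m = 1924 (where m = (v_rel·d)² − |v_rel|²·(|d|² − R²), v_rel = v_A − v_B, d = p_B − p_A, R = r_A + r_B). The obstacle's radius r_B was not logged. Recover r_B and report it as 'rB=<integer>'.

m = 1924
d = (-7, 4);  v_rel = (-10, 2),  |v_rel|² = 104
v_rel×d = (-10)·(4) − (2)·(-7) = -26
since m = R²·104 − (-26)²:  R² = (676 + 1924) / 104 = 25
R = √25 = 5  ⇒  r_B = 5 − 3 = 2

rB=2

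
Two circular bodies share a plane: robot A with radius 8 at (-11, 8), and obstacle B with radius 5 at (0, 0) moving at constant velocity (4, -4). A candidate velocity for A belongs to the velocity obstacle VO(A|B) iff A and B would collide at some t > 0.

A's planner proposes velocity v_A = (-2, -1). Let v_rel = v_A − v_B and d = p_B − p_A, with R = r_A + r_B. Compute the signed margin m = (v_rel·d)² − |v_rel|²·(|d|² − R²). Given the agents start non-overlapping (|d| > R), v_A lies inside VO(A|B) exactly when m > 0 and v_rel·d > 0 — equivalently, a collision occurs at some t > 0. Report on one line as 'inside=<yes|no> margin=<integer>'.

d = (11, -8),  |d|² = 185;  R = 8+5 = 13,  c = 185−13² = 16
v_rel = (-6, 3),  |v_rel|² = 45;  v_rel·d = (-6)·(11) + (3)·(-8) = -90
45·t² + 180·t + 16 = 0  ⇒  m = (-90)² − 45·16 = 7380
m = 7380 > 0,  v_rel·d = -90 < 0  ⇒  outside

inside=no margin=7380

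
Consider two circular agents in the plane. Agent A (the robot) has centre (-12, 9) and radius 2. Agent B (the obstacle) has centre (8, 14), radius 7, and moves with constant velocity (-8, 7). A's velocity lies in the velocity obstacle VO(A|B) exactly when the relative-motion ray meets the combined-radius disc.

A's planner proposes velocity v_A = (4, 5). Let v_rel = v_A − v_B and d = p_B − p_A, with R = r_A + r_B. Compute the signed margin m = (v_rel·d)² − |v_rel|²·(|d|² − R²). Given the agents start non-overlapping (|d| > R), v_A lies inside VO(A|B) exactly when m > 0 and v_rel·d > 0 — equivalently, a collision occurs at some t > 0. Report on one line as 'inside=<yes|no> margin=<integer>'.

d = (20, 5),  |d|² = 425;  R = 2+7 = 9,  c = 425−9² = 344
v_rel = (12, -2),  |v_rel|² = 148;  v_rel·d = (12)·(20) + (-2)·(5) = 230
148·t² − 460·t + 344 = 0  ⇒  m = 230² − 148·344 = 1988
m = 1988 > 0,  v_rel·d = 230 > 0  ⇒  inside

inside=yes margin=1988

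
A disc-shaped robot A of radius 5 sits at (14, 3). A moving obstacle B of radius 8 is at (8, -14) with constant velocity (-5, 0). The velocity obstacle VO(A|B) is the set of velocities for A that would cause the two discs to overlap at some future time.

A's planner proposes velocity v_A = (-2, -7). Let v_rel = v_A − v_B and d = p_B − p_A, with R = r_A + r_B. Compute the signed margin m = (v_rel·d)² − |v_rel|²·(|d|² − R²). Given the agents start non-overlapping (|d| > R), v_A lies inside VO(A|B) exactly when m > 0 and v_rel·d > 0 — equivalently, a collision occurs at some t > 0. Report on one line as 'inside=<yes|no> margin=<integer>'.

d = (-6, -17),  |d|² = 325;  R = 5+8 = 13,  c = 325−13² = 156
v_rel = (3, -7),  |v_rel|² = 58;  v_rel·d = (3)·(-6) + (-7)·(-17) = 101
58·t² − 202·t + 156 = 0  ⇒  m = 101² − 58·156 = 1153
m = 1153 > 0,  v_rel·d = 101 > 0  ⇒  inside

inside=yes margin=1153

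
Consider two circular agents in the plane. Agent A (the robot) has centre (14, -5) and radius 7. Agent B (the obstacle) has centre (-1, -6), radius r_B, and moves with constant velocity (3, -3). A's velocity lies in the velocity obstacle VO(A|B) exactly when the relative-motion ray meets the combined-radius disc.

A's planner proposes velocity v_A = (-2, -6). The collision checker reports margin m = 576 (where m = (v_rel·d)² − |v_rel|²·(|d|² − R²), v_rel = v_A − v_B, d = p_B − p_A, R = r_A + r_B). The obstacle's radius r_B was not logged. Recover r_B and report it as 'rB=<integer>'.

m = 576
d = (-15, -1);  v_rel = (-5, -3),  |v_rel|² = 34
v_rel×d = (-5)·(-1) − (-3)·(-15) = -40
since m = R²·34 − (-40)²:  R² = (1600 + 576) / 34 = 64
R = √64 = 8  ⇒  r_B = 8 − 7 = 1

rB=1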